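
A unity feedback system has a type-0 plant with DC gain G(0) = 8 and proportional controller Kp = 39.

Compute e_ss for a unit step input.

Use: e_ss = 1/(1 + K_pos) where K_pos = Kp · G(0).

K_pos = Kp · G(0) = 39 × 8 = 312. e_ss = 1/(1 + 312) = 0.0032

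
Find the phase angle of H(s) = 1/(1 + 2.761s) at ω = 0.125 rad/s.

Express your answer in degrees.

Phase = -arctan(ωτ) = -arctan(0.125 × 2.761) = -19.0°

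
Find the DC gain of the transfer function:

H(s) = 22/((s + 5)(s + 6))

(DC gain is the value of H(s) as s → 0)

DC gain = H(0) = 22/(5 × 6) = 22/30 = 0.7333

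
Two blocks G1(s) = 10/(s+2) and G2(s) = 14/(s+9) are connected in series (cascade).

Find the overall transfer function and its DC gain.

Series: multiply transfer functions. G_eq = 10/(s+2) × 14/(s+9) = 140/((s+2)(s+9)). DC gain = 140/(2×9) = 7.7778.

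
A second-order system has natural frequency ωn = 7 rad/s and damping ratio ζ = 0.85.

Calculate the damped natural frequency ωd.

ωd = ωn√(1 - ζ²) = 7√(1 - 0.85²) = 3.69 rad/s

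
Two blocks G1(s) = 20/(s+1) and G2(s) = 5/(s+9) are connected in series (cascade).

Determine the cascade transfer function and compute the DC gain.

Series: multiply transfer functions. G_eq = 20/(s+1) × 5/(s+9) = 100/((s+1)(s+9)). DC gain = 100/(1×9) = 11.1111.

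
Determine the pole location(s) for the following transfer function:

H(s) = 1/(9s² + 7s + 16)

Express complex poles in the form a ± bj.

Discriminant = 7² - 4×9×16 = 49 - 576 = -527 < 0, so the poles are a complex conjugate pair s = (-7 ± j√527)/(2×9). Real part = -7/(2×9) = -7/18 ≈ -0.3889; imaginary part = ±√527/(2×9) ≈ 1.2754. Poles: s = -0.3889 ± 1.2754j.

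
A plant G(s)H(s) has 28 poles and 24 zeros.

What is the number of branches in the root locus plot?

Root locus has n branches where n = number of poles = 28.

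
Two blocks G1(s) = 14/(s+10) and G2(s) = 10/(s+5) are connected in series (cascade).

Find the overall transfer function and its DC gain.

Series: multiply transfer functions. G_eq = 14/(s+10) × 10/(s+5) = 140/((s+10)(s+5)). DC gain = 140/(10×5) = 2.8.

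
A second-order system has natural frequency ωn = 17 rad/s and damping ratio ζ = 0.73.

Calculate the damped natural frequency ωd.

ωd = ωn√(1 - ζ²) = 17√(1 - 0.73²) = 11.62 rad/s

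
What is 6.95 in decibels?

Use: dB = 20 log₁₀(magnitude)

dB = 20 log₁₀(6.95) = 16.8 dB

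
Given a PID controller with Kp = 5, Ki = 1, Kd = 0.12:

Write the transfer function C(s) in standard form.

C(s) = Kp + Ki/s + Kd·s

Substituting values: C(s) = 5 + 1/s + 0.12s = (0.12s² + 5s + 1)/s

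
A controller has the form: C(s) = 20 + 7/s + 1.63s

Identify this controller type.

This is a Proportional-Integral-Derivative (PID) controller.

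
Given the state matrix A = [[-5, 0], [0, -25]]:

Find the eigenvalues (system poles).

For diagonal matrix, eigenvalues are diagonal entries: λ₁ = -5, λ₂ = -25.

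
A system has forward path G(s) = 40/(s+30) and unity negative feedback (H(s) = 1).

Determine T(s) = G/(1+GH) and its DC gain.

T(s) = G/(1+GH) = [40/(s+30)] / [1 + 40/(s+30)] = 40/(s+30+40) = 40/(s+70). DC gain = 40/70 = 0.5714.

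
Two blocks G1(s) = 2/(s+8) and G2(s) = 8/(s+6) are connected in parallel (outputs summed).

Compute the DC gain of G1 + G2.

Parallel: G_eq = G1 + G2. DC gain = G1(0) + G2(0) = 2/8 + 8/6 = 0.25 + 1.3333 = 1.5833.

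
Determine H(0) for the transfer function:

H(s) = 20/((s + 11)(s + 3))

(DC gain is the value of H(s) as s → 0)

DC gain = H(0) = 20/(11 × 3) = 20/33 = 0.6061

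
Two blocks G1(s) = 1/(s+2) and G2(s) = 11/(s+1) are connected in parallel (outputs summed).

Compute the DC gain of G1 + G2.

Parallel: G_eq = G1 + G2. DC gain = G1(0) + G2(0) = 1/2 + 11/1 = 0.5 + 11 = 11.5.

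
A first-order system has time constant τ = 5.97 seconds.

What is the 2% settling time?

For first-order system, 2% settling time ≈ 4τ = 4 × 5.97 = 23.88 s.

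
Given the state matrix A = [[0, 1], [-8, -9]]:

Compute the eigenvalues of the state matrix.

det(A - λI) = λ² - (-9)λ + 8 = (λ - (-1))(λ - (-8)). Eigenvalues: -1, -8.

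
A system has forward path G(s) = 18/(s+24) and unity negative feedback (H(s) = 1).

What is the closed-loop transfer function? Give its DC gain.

T(s) = G/(1+GH) = [18/(s+24)] / [1 + 18/(s+24)] = 18/(s+24+18) = 18/(s+42). DC gain = 18/42 = 0.4286.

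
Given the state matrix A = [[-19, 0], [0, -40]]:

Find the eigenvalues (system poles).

For diagonal matrix, eigenvalues are diagonal entries: λ₁ = -19, λ₂ = -40.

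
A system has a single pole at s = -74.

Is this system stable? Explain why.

Pole at s = -74 is in the left half-plane. Stable.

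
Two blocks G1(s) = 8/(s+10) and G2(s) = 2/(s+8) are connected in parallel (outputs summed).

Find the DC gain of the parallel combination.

Parallel: G_eq = G1 + G2. DC gain = G1(0) + G2(0) = 8/10 + 2/8 = 0.8 + 0.25 = 1.05.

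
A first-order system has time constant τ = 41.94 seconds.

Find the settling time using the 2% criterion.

For first-order system, 2% settling time ≈ 4τ = 4 × 41.94 = 167.76 s.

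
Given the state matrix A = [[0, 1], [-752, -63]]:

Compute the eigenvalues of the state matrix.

det(A - λI) = λ² - (-63)λ + 752 = (λ - (-47))(λ - (-16)). Eigenvalues: -47, -16.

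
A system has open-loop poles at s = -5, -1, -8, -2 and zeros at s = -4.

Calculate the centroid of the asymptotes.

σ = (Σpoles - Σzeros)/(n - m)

σ = (Σpoles - Σzeros)/(n - m) = (-16 - (-4))/(4 - 1) = -12/3 = -4.0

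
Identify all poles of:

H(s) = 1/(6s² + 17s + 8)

Discriminant = 17² - 4×6×8 = 289 - 192 = 97 > 0, so two distinct real poles. Using quadratic formula: s = (-17 ± √97)/(2×6) = (-17 ± √97)/12, with √97 ≈ 9.8489. s₁ ≈ -0.5959, s₂ ≈ -2.2374. Poles: s₁ = -0.5959, s₂ = -2.2374.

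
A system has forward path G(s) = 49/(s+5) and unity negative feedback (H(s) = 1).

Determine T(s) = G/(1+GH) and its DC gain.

T(s) = G/(1+GH) = [49/(s+5)] / [1 + 49/(s+5)] = 49/(s+5+49) = 49/(s+54). DC gain = 49/54 = 0.9074.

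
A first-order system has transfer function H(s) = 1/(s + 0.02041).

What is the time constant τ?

For H(s) = 1/(s + 1/τ), the pole is at -1/τ = -0.02041, so τ = 1/0.02041 = 49 s.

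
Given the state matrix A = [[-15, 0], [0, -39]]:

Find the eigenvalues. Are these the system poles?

For diagonal matrix, eigenvalues are diagonal entries: λ₁ = -15, λ₂ = -39. Eigenvalues of A = system poles.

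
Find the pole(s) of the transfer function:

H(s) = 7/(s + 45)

Pole is where denominator = 0: s + 45 = 0, so s = -45.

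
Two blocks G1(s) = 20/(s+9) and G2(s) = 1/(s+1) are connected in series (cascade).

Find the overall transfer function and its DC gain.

Series: multiply transfer functions. G_eq = 20/(s+9) × 1/(s+1) = 20/((s+9)(s+1)). DC gain = 20/(9×1) = 2.2222.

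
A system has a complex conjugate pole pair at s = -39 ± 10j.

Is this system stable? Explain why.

Real part of poles is -39 (< 0, left half-plane). Stable.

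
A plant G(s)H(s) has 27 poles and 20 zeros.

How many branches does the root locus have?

Root locus has n branches where n = number of poles = 27.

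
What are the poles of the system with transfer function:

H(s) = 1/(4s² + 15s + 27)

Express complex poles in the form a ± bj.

Discriminant = 15² - 4×4×27 = 225 - 432 = -207 < 0, so the poles are a complex conjugate pair s = (-15 ± j√207)/(2×4). Real part = -15/(2×4) = -15/8 = -1.875; imaginary part = ±√207/(2×4) ≈ 1.7984. Poles: s = -1.875 ± 1.7984j.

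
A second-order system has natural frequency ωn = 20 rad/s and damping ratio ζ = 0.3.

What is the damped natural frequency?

ωd = ωn√(1 - ζ²) = 20√(1 - 0.3²) = 19.08 rad/s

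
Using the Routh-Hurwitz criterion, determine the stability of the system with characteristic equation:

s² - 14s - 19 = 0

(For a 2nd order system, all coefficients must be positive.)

Coefficients: 1, -14, -19. b=-14, c=-19 not positive, so system is unstable.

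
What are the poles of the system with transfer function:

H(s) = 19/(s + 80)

Pole is where denominator = 0: s + 80 = 0, so s = -80.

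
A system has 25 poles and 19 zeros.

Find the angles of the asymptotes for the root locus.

n - m = 25 - 19 = 6. Angles: θk = (2k + 1)·180°/6 = 30°, 90°, 150°, 210°, 270°, 330°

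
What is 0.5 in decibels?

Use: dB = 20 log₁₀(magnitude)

dB = 20 log₁₀(0.5) = -6.0 dB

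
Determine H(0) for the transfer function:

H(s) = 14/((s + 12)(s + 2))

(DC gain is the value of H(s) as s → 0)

DC gain = H(0) = 14/(12 × 2) = 14/24 = 0.5833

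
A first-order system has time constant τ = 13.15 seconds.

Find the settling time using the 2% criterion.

For first-order system, 2% settling time ≈ 4τ = 4 × 13.15 = 52.6 s.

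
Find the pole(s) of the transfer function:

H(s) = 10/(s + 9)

Pole is where denominator = 0: s + 9 = 0, so s = -9.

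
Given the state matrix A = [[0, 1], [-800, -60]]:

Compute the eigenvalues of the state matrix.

det(A - λI) = λ² - (-60)λ + 800 = (λ - (-20))(λ - (-40)). Eigenvalues: -20, -40.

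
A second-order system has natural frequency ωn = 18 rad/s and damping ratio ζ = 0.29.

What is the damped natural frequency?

ωd = ωn√(1 - ζ²) = 18√(1 - 0.29²) = 17.23 rad/s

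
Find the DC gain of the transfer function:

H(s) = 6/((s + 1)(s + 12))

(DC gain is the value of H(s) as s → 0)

DC gain = H(0) = 6/(1 × 12) = 6/12 = 0.5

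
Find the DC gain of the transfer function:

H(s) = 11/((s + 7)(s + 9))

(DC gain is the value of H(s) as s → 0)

DC gain = H(0) = 11/(7 × 9) = 11/63 = 0.1746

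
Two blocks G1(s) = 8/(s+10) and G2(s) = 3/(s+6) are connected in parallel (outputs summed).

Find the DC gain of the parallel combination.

Parallel: G_eq = G1 + G2. DC gain = G1(0) + G2(0) = 8/10 + 3/6 = 0.8 + 0.5 = 1.3.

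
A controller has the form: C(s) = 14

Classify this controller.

This is a Proportional (P) controller.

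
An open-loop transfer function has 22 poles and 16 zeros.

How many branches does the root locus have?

Root locus has n branches where n = number of poles = 22.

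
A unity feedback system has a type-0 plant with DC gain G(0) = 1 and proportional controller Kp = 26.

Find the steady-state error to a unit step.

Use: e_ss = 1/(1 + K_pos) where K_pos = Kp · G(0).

K_pos = Kp · G(0) = 26 × 1 = 26. e_ss = 1/(1 + 26) = 0.0370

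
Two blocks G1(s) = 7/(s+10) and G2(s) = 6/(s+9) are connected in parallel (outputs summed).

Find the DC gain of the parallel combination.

Parallel: G_eq = G1 + G2. DC gain = G1(0) + G2(0) = 7/10 + 6/9 = 0.7 + 0.6667 = 1.3667.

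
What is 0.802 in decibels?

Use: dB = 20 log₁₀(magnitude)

dB = 20 log₁₀(0.802) = -1.9 dB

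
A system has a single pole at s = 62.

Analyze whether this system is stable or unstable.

Pole at s = 62 is in the right half-plane. Unstable.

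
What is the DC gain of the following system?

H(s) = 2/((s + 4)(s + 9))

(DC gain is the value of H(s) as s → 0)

DC gain = H(0) = 2/(4 × 9) = 2/36 = 0.0556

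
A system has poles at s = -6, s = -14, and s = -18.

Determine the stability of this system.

All poles are in the left half-plane. System is stable.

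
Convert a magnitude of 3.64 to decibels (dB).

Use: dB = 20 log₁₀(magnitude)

dB = 20 log₁₀(3.64) = 11.2 dB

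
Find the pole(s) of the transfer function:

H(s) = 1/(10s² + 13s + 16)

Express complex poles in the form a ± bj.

Discriminant = 13² - 4×10×16 = 169 - 640 = -471 < 0, so the poles are a complex conjugate pair s = (-13 ± j√471)/(2×10). Real part = -13/(2×10) = -13/20 = -0.65; imaginary part = ±√471/(2×10) ≈ 1.0851. Poles: s = -0.65 ± 1.0851j.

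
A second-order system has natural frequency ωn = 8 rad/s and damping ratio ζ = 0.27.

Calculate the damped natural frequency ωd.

ωd = ωn√(1 - ζ²) = 8√(1 - 0.27²) = 7.7 rad/s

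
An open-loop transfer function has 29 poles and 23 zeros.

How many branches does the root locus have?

Root locus has n branches where n = number of poles = 29.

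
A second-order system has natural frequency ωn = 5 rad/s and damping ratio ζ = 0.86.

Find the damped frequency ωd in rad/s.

ωd = ωn√(1 - ζ²) = 5√(1 - 0.86²) = 2.55 rad/s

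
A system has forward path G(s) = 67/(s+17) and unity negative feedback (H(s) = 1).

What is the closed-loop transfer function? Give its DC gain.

T(s) = G/(1+GH) = [67/(s+17)] / [1 + 67/(s+17)] = 67/(s+17+67) = 67/(s+84). DC gain = 67/84 = 0.7976.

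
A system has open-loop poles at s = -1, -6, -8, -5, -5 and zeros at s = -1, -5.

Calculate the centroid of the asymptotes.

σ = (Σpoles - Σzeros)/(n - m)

σ = (Σpoles - Σzeros)/(n - m) = (-25 - (-6))/(5 - 2) = -19/3 = -6.33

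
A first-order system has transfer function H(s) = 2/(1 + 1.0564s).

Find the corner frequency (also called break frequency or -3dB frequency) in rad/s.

Corner frequency = 1/τ = 1/1.0564 = 0.947 rad/s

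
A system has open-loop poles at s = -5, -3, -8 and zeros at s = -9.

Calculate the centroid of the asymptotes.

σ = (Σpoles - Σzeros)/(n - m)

σ = (Σpoles - Σzeros)/(n - m) = (-16 - (-9))/(3 - 1) = -7/2 = -3.5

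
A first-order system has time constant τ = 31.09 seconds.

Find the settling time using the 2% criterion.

For first-order system, 2% settling time ≈ 4τ = 4 × 31.09 = 124.36 s.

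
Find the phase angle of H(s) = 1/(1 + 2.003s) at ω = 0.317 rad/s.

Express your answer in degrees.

Phase = -arctan(ωτ) = -arctan(0.317 × 2.003) = -32.4°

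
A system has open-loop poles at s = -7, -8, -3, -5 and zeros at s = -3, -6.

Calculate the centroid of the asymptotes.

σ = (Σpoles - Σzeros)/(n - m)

σ = (Σpoles - Σzeros)/(n - m) = (-23 - (-9))/(4 - 2) = -14/2 = -7.0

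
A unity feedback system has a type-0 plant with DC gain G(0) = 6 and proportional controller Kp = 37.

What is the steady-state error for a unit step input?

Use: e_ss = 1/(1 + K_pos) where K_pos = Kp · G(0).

K_pos = Kp · G(0) = 37 × 6 = 222. e_ss = 1/(1 + 222) = 0.0045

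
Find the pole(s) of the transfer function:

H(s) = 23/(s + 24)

Pole is where denominator = 0: s + 24 = 0, so s = -24.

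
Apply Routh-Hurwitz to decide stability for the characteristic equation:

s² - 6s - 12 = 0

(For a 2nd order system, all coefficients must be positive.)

Coefficients: 1, -6, -12. b=-6, c=-12 not positive, so system is unstable.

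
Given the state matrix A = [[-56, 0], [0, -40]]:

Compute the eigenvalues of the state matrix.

For diagonal matrix, eigenvalues are diagonal entries: λ₁ = -56, λ₂ = -40.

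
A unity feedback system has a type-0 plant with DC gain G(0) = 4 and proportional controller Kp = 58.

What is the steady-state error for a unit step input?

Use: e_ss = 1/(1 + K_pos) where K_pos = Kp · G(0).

K_pos = Kp · G(0) = 58 × 4 = 232. e_ss = 1/(1 + 232) = 0.0043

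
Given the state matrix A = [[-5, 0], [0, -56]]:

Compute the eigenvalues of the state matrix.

For diagonal matrix, eigenvalues are diagonal entries: λ₁ = -5, λ₂ = -56.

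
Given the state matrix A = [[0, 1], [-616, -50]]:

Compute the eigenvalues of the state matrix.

det(A - λI) = λ² - (-50)λ + 616 = (λ - (-28))(λ - (-22)). Eigenvalues: -28, -22.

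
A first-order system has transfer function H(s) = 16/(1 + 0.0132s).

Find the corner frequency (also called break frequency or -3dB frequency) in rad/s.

Corner frequency = 1/τ = 1/0.0132 = 75.758 rad/s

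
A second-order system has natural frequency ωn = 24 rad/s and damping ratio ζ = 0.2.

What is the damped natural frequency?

ωd = ωn√(1 - ζ²) = 24√(1 - 0.2²) = 23.52 rad/s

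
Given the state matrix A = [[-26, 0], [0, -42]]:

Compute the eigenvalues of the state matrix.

For diagonal matrix, eigenvalues are diagonal entries: λ₁ = -26, λ₂ = -42.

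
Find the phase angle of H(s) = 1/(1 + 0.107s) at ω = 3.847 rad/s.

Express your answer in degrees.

Phase = -arctan(ωτ) = -arctan(3.847 × 0.107) = -22.4°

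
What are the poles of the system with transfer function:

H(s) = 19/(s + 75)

Pole is where denominator = 0: s + 75 = 0, so s = -75.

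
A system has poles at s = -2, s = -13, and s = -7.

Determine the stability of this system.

All poles are in the left half-plane. System is stable.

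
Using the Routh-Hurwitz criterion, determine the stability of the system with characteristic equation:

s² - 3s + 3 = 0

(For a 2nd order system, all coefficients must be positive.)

Coefficients: 1, -3, 3. b=-3 not positive, so system is unstable.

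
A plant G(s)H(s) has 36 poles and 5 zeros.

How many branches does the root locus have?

Root locus has n branches where n = number of poles = 36.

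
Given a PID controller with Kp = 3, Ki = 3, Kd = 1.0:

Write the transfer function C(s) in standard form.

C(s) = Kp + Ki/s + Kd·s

Substituting values: C(s) = 3 + 3/s + 1.0s = (s² + 3s + 3)/s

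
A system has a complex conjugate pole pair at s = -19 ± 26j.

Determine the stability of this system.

Real part of poles is -19 (< 0, left half-plane). Stable.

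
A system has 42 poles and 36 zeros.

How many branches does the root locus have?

Root locus has n branches where n = number of poles = 42.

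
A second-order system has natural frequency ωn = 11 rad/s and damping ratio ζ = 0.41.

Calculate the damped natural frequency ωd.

ωd = ωn√(1 - ζ²) = 11√(1 - 0.41²) = 10.03 rad/s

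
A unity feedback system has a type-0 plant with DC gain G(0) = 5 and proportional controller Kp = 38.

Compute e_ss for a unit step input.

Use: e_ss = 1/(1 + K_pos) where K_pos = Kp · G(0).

K_pos = Kp · G(0) = 38 × 5 = 190. e_ss = 1/(1 + 190) = 0.0052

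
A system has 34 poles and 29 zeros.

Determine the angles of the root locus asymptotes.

n - m = 34 - 29 = 5. Angles: θk = (2k + 1)·180°/5 = 36°, 108°, 180°, 252°, 324°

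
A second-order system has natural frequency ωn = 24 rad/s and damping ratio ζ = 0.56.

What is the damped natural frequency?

ωd = ωn√(1 - ζ²) = 24√(1 - 0.56²) = 19.88 rad/s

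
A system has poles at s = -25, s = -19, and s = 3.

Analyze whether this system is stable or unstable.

Pole(s) at s = 3 are not in the left half-plane. System is unstable.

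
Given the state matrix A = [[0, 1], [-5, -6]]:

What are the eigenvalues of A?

det(A - λI) = λ² - (-6)λ + 5 = (λ - (-1))(λ - (-5)). Eigenvalues: -1, -5.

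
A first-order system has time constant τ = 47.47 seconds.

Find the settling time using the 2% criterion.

For first-order system, 2% settling time ≈ 4τ = 4 × 47.47 = 189.88 s.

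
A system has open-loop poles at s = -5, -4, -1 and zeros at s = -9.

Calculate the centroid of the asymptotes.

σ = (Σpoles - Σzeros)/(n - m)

σ = (Σpoles - Σzeros)/(n - m) = (-10 - (-9))/(3 - 1) = -1/2 = -0.5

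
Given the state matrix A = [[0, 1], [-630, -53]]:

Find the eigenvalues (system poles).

det(A - λI) = λ² - (-53)λ + 630 = (λ - (-35))(λ - (-18)). Eigenvalues: -35, -18.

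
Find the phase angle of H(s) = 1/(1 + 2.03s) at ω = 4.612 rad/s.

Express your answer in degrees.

Phase = -arctan(ωτ) = -arctan(4.612 × 2.03) = -83.9°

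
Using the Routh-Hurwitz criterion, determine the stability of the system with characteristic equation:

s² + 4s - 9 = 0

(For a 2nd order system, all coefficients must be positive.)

Coefficients: 1, 4, -9. c=-9 not positive, so system is unstable.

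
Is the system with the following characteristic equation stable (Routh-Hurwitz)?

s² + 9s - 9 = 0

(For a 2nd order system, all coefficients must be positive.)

Coefficients: 1, 9, -9. c=-9 not positive, so system is unstable.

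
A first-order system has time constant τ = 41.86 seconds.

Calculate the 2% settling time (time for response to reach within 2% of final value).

For first-order system, 2% settling time ≈ 4τ = 4 × 41.86 = 167.44 s.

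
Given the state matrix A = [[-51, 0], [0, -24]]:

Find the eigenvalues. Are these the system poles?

For diagonal matrix, eigenvalues are diagonal entries: λ₁ = -51, λ₂ = -24. Eigenvalues of A = system poles.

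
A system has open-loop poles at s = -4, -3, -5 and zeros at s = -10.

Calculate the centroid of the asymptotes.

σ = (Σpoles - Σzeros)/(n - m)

σ = (Σpoles - Σzeros)/(n - m) = (-12 - (-10))/(3 - 1) = -2/2 = -1.0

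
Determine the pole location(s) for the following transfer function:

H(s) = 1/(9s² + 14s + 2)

Discriminant = 14² - 4×9×2 = 196 - 72 = 124 > 0, so two distinct real poles. Using quadratic formula: s = (-14 ± √124)/(2×9) = (-14 ± √124)/18, with √124 ≈ 11.1355. s₁ ≈ -0.1591, s₂ ≈ -1.3964. Poles: s₁ = -0.1591, s₂ = -1.3964.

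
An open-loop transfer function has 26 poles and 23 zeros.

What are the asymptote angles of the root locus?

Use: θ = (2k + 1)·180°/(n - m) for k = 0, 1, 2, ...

n - m = 26 - 23 = 3. Angles: θk = (2k + 1)·180°/3 = 60°, 180°, 300°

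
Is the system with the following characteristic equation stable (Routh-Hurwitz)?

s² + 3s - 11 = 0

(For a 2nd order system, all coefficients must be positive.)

Coefficients: 1, 3, -11. c=-11 not positive, so system is unstable.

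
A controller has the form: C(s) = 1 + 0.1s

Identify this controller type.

This is a Proportional-Derivative (PD) controller.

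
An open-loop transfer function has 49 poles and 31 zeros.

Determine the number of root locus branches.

Root locus has n branches where n = number of poles = 49.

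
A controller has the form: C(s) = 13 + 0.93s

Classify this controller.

This is a Proportional-Derivative (PD) controller.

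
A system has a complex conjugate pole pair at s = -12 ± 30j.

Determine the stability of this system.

Real part of poles is -12 (< 0, left half-plane). Stable.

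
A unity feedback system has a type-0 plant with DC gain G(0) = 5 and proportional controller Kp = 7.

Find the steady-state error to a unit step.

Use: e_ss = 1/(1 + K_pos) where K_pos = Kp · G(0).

K_pos = Kp · G(0) = 7 × 5 = 35. e_ss = 1/(1 + 35) = 0.0278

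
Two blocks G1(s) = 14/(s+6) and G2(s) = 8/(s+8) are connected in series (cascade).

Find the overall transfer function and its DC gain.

Series: multiply transfer functions. G_eq = 14/(s+6) × 8/(s+8) = 112/((s+6)(s+8)). DC gain = 112/(6×8) = 2.3333.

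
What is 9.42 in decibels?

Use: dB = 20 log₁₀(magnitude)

dB = 20 log₁₀(9.42) = 19.5 dB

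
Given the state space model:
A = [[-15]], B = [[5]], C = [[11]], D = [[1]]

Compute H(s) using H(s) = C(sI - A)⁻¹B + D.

(sI - A)⁻¹ = 1/(s + 15). H(s) = 11×5/(s + 15) + 1 = (s + 70)/(s + 15).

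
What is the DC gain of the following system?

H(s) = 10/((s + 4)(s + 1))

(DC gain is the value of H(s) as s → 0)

DC gain = H(0) = 10/(4 × 1) = 10/4 = 2.5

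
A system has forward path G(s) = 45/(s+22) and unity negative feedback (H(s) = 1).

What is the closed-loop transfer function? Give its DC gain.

T(s) = G/(1+GH) = [45/(s+22)] / [1 + 45/(s+22)] = 45/(s+22+45) = 45/(s+67). DC gain = 45/67 = 0.6716.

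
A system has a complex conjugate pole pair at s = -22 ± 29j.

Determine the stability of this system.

Real part of poles is -22 (< 0, left half-plane). Stable.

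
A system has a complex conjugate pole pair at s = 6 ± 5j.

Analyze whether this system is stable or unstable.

Real part of poles is 6 (> 0, right half-plane). Unstable.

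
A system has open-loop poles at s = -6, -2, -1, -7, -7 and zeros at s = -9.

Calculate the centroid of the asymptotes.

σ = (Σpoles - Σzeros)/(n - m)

σ = (Σpoles - Σzeros)/(n - m) = (-23 - (-9))/(5 - 1) = -14/4 = -3.5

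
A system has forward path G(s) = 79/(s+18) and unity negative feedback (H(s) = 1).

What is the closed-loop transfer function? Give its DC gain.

T(s) = G/(1+GH) = [79/(s+18)] / [1 + 79/(s+18)] = 79/(s+18+79) = 79/(s+97). DC gain = 79/97 = 0.8144.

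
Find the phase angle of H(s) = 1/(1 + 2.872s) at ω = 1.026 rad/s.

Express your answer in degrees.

Phase = -arctan(ωτ) = -arctan(1.026 × 2.872) = -71.3°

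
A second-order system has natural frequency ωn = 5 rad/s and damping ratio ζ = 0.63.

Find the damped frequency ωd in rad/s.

ωd = ωn√(1 - ζ²) = 5√(1 - 0.63²) = 3.88 rad/s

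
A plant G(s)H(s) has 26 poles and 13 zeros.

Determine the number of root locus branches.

Root locus has n branches where n = number of poles = 26.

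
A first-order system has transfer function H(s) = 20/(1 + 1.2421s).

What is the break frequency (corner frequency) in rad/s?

Corner frequency = 1/τ = 1/1.2421 = 0.805 rad/s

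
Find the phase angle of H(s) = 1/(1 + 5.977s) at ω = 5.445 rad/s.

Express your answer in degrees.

Phase = -arctan(ωτ) = -arctan(5.445 × 5.977) = -88.2°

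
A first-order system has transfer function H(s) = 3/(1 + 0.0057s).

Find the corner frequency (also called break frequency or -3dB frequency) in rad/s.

Corner frequency = 1/τ = 1/0.0057 = 175.439 rad/s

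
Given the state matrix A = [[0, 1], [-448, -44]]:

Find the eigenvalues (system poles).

det(A - λI) = λ² - (-44)λ + 448 = (λ - (-16))(λ - (-28)). Eigenvalues: -16, -28.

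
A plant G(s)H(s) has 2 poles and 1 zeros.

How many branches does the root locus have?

Root locus has n branches where n = number of poles = 2.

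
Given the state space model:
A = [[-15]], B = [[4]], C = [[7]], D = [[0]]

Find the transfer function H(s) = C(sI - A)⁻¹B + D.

(sI - A)⁻¹ = 1/(s + 15). H(s) = 7 × 4/(s + 15) + 0 = 28/(s + 15).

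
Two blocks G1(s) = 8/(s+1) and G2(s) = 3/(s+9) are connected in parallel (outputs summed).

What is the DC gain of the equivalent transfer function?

Parallel: G_eq = G1 + G2. DC gain = G1(0) + G2(0) = 8/1 + 3/9 = 8 + 0.3333 = 8.3333.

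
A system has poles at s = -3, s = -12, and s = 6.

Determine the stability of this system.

Pole(s) at s = 6 are not in the left half-plane. System is unstable.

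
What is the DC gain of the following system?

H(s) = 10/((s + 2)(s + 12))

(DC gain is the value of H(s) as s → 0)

DC gain = H(0) = 10/(2 × 12) = 10/24 = 0.4167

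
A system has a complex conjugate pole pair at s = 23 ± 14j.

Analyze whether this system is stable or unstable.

Real part of poles is 23 (> 0, right half-plane). Unstable.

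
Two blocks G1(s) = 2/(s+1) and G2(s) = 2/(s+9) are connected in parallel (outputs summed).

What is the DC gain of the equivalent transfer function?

Parallel: G_eq = G1 + G2. DC gain = G1(0) + G2(0) = 2/1 + 2/9 = 2 + 0.2222 = 2.2222.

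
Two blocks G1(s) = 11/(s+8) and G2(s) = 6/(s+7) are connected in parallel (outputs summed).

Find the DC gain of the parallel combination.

Parallel: G_eq = G1 + G2. DC gain = G1(0) + G2(0) = 11/8 + 6/7 = 1.375 + 0.8571 = 2.2321.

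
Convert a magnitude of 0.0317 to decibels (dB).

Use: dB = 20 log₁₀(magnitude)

dB = 20 log₁₀(0.0317) = -30.0 dB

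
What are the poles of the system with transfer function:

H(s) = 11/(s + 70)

Pole is where denominator = 0: s + 70 = 0, so s = -70.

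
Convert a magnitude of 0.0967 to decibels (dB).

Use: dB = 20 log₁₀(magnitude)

dB = 20 log₁₀(0.0967) = -20.3 dB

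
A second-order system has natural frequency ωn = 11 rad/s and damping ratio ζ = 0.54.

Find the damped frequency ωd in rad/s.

ωd = ωn√(1 - ζ²) = 11√(1 - 0.54²) = 9.26 rad/s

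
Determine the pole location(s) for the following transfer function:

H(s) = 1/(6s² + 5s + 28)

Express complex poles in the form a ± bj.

Discriminant = 5² - 4×6×28 = 25 - 672 = -647 < 0, so the poles are a complex conjugate pair s = (-5 ± j√647)/(2×6). Real part = -5/(2×6) = -5/12 ≈ -0.4167; imaginary part = ±√647/(2×6) ≈ 2.1197. Poles: s = -0.4167 ± 2.1197j.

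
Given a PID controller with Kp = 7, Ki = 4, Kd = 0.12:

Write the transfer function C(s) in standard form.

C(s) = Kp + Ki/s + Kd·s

Substituting values: C(s) = 7 + 4/s + 0.12s = (0.12s² + 7s + 4)/s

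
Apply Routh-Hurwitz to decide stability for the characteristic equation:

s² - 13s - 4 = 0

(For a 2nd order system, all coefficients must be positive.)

Coefficients: 1, -13, -4. b=-13, c=-4 not positive, so system is unstable.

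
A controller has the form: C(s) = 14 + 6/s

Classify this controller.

This is a Proportional-Integral (PI) controller.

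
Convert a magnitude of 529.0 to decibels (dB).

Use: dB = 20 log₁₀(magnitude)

dB = 20 log₁₀(529.0) = 54.5 dB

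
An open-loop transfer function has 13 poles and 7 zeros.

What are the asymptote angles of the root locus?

n - m = 13 - 7 = 6. Angles: θk = (2k + 1)·180°/6 = 30°, 90°, 150°, 210°, 270°, 330°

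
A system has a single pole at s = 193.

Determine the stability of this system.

Pole at s = 193 is in the right half-plane. Unstable.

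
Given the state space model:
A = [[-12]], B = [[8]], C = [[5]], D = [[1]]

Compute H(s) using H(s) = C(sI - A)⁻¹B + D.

(sI - A)⁻¹ = 1/(s + 12). H(s) = 5×8/(s + 12) + 1 = (s + 52)/(s + 12).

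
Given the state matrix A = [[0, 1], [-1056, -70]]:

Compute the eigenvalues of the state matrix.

det(A - λI) = λ² - (-70)λ + 1056 = (λ - (-22))(λ - (-48)). Eigenvalues: -22, -48.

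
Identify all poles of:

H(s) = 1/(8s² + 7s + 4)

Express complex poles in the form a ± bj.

Discriminant = 7² - 4×8×4 = 49 - 128 = -79 < 0, so the poles are a complex conjugate pair s = (-7 ± j√79)/(2×8). Real part = -7/(2×8) = -7/16 = -0.4375; imaginary part = ±√79/(2×8) ≈ 0.5555. Poles: s = -0.4375 ± 0.5555j.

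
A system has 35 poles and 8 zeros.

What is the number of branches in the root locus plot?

Root locus has n branches where n = number of poles = 35.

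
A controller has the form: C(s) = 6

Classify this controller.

This is a Proportional (P) controller.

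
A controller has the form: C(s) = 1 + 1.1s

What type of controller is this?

This is a Proportional-Derivative (PD) controller.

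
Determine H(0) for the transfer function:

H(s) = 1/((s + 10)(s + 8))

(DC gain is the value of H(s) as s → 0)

DC gain = H(0) = 1/(10 × 8) = 1/80 = 0.0125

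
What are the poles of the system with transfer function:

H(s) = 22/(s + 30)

Pole is where denominator = 0: s + 30 = 0, so s = -30.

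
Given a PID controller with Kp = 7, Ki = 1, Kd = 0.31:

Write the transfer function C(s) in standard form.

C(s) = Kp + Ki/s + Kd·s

Substituting values: C(s) = 7 + 1/s + 0.31s = (0.31s² + 7s + 1)/s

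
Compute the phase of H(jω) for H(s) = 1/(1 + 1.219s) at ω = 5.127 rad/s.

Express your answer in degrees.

Phase = -arctan(ωτ) = -arctan(5.127 × 1.219) = -80.9°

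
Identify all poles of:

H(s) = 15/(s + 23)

Pole is where denominator = 0: s + 23 = 0, so s = -23.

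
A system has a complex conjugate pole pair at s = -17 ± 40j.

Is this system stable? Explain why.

Real part of poles is -17 (< 0, left half-plane). Stable.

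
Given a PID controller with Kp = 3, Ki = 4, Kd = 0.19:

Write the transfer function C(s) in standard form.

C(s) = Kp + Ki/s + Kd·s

Substituting values: C(s) = 3 + 4/s + 0.19s = (0.19s² + 3s + 4)/s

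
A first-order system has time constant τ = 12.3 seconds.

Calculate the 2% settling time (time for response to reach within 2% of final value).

For first-order system, 2% settling time ≈ 4τ = 4 × 12.3 = 49.2 s.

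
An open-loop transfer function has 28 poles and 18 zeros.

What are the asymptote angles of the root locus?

n - m = 28 - 18 = 10. Angles: θk = (2k + 1)·180°/10 = 18°, 54°, 90°, 126°, 162°, 198°, 234°, 270°, 306°, 342°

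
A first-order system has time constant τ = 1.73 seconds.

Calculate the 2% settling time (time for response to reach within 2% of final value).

For first-order system, 2% settling time ≈ 4τ = 4 × 1.73 = 6.92 s.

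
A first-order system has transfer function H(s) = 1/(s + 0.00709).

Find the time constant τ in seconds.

For H(s) = 1/(s + 1/τ), the pole is at -1/τ = -0.00709, so τ = 1/0.00709 = 141 s.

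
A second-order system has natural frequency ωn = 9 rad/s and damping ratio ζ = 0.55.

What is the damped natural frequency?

ωd = ωn√(1 - ζ²) = 9√(1 - 0.55²) = 7.52 rad/s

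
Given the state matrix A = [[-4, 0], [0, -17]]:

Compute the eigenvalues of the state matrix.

For diagonal matrix, eigenvalues are diagonal entries: λ₁ = -4, λ₂ = -17.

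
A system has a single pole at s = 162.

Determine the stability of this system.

Pole at s = 162 is in the right half-plane. Unstable.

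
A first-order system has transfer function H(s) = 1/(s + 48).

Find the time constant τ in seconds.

For H(s) = 1/(s + 1/τ), the pole is at -1/τ = -48, so τ = 1/48 = 0.0208 s.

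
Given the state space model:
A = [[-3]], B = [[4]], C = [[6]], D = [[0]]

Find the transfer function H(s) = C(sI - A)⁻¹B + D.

(sI - A)⁻¹ = 1/(s + 3). H(s) = 6 × 4/(s + 3) + 0 = 24/(s + 3).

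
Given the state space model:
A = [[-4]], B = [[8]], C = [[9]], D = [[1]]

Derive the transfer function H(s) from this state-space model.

(sI - A)⁻¹ = 1/(s + 4). H(s) = 9×8/(s + 4) + 1 = (s + 76)/(s + 4).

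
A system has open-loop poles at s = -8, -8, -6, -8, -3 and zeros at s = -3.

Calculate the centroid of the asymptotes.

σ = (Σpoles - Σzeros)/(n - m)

σ = (Σpoles - Σzeros)/(n - m) = (-33 - (-3))/(5 - 1) = -30/4 = -7.5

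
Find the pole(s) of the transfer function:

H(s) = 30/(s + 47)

Pole is where denominator = 0: s + 47 = 0, so s = -47.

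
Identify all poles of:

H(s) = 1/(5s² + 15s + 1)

Discriminant = 15² - 4×5×1 = 225 - 20 = 205 > 0, so two distinct real poles. Using quadratic formula: s = (-15 ± √205)/(2×5) = (-15 ± √205)/10, with √205 ≈ 14.3178. s₁ ≈ -0.0682, s₂ ≈ -2.9318. Poles: s₁ = -0.0682, s₂ = -2.9318.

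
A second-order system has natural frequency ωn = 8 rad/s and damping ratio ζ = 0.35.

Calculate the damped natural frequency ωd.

ωd = ωn√(1 - ζ²) = 8√(1 - 0.35²) = 7.49 rad/s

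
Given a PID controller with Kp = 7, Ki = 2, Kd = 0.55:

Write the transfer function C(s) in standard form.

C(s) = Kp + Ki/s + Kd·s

Substituting values: C(s) = 7 + 2/s + 0.55s = (0.55s² + 7s + 2)/s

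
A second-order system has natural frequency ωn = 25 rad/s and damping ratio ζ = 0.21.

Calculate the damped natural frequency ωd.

ωd = ωn√(1 - ζ²) = 25√(1 - 0.21²) = 24.44 rad/s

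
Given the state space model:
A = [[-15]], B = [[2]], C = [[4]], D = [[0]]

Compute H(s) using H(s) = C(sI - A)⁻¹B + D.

(sI - A)⁻¹ = 1/(s + 15). H(s) = 4 × 2/(s + 15) + 0 = 8/(s + 15).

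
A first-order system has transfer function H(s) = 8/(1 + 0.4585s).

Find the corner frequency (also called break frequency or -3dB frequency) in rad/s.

Corner frequency = 1/τ = 1/0.4585 = 2.181 rad/s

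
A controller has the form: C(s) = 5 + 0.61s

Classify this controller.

This is a Proportional-Derivative (PD) controller.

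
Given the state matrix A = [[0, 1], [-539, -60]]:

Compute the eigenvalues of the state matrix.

det(A - λI) = λ² - (-60)λ + 539 = (λ - (-11))(λ - (-49)). Eigenvalues: -11, -49.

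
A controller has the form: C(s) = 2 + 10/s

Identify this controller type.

This is a Proportional-Integral (PI) controller.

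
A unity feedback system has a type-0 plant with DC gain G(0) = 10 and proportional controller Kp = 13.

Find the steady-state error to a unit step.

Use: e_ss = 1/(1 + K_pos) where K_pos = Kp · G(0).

K_pos = Kp · G(0) = 13 × 10 = 130. e_ss = 1/(1 + 130) = 0.0076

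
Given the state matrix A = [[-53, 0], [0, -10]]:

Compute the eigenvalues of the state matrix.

For diagonal matrix, eigenvalues are diagonal entries: λ₁ = -53, λ₂ = -10.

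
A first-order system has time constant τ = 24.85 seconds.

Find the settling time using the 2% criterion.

For first-order system, 2% settling time ≈ 4τ = 4 × 24.85 = 99.4 s.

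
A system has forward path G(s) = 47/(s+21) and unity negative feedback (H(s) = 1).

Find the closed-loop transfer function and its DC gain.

T(s) = G/(1+GH) = [47/(s+21)] / [1 + 47/(s+21)] = 47/(s+21+47) = 47/(s+68). DC gain = 47/68 = 0.6912.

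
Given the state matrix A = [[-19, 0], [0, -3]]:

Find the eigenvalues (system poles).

For diagonal matrix, eigenvalues are diagonal entries: λ₁ = -19, λ₂ = -3.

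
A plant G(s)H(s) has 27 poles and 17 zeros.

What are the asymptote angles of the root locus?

n - m = 27 - 17 = 10. Angles: θk = (2k + 1)·180°/10 = 18°, 54°, 90°, 126°, 162°, 198°, 234°, 270°, 306°, 342°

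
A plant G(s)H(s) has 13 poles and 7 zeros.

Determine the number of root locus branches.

Root locus has n branches where n = number of poles = 13.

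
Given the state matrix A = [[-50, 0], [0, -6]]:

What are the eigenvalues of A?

For diagonal matrix, eigenvalues are diagonal entries: λ₁ = -50, λ₂ = -6.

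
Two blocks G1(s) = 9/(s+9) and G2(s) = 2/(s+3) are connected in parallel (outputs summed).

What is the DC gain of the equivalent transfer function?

Parallel: G_eq = G1 + G2. DC gain = G1(0) + G2(0) = 9/9 + 2/3 = 1 + 0.6667 = 1.6667.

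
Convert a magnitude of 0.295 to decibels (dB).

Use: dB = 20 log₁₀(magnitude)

dB = 20 log₁₀(0.295) = -10.6 dB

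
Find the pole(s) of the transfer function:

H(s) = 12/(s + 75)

Pole is where denominator = 0: s + 75 = 0, so s = -75.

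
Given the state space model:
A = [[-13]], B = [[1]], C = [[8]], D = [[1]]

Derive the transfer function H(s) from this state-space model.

(sI - A)⁻¹ = 1/(s + 13). H(s) = 8×1/(s + 13) + 1 = (s + 21)/(s + 13).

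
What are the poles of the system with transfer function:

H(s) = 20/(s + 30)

Pole is where denominator = 0: s + 30 = 0, so s = -30.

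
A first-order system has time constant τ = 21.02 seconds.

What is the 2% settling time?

For first-order system, 2% settling time ≈ 4τ = 4 × 21.02 = 84.08 s.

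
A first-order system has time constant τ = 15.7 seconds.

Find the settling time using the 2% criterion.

For first-order system, 2% settling time ≈ 4τ = 4 × 15.7 = 62.8 s.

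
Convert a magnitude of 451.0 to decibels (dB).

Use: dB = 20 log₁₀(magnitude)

dB = 20 log₁₀(451.0) = 53.1 dB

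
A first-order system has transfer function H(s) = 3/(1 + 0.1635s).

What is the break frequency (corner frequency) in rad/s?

Corner frequency = 1/τ = 1/0.1635 = 6.116 rad/s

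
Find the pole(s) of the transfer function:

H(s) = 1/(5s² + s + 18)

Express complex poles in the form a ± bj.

Discriminant = 1² - 4×5×18 = 1 - 360 = -359 < 0, so the poles are a complex conjugate pair s = (-1 ± j√359)/(2×5). Real part = -1/(2×5) = -1/10 = -0.1; imaginary part = ±√359/(2×5) ≈ 1.8947. Poles: s = -0.1 ± 1.8947j.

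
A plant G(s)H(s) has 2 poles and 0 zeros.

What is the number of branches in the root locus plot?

Root locus has n branches where n = number of poles = 2.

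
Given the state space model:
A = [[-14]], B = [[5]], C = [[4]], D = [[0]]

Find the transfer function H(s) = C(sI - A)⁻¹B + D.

(sI - A)⁻¹ = 1/(s + 14). H(s) = 4 × 5/(s + 14) + 0 = 20/(s + 14).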